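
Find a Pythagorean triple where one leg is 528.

We need the other leg and hypotenuse such that 528² + x² = c².
Take x = 455, c = 697: 528² + 455² = 278784 + 207025 = 485809 = 697² ✓
Triple: (455, 528, 697)

(455, 528, 697)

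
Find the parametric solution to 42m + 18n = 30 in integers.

Step 1: Compute gcd(42, 18) = 6.
Since 6 divides 30, solutions exist.

Step 2: Find a particular solution using extended Euclidean algorithm.
We get m₀ = 5, n₀ = -10.
Check: 42*5 + 18*-10 = 30 = 30 ✓

Step 3: Write the general solution.
m = 5 + (18/6)t = 5 + 3t
n = -10 - (42/6)t = -10 - 7t
for any integer t.

m = 5 + 3t, n = -10 - 7t for integer t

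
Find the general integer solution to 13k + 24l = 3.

Step 1: Compute gcd(13, 24) = 1.
Since 1 divides 3, solutions exist.

Step 2: Find a particular solution using extended Euclidean algorithm.
We get k₀ = -33, l₀ = 18.
Check: 13*-33 + 24*18 = 3 = 3 ✓

Step 3: Write the general solution.
k = -33 + (24/1)t = -33 + 24t
l = 18 - (13/1)t = 18 - 13t
for any integer t.

k = -33 + 24t, l = 18 - 13t for integer t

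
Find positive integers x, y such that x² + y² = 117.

Search for x with 117 - x² a perfect square.
x = 6: 117 - 6² = 117 - 36 = 81 = 9² ✓
So x = 6, y = 9.

x = 6, y = 9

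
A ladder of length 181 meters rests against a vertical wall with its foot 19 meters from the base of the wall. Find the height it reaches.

The ladder, wall, and ground form a right triangle with hypotenuse 181 and one leg 19.
By the Pythagorean theorem: h² = 181² - 19² = 32761 - 361 = 32400
h = √32400 = 180 meters

180 meters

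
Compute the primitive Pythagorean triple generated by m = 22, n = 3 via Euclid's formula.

a = m² - n² = 22² - 3² = 484 - 9 = 475
b = 2mn = 2·22·3 = 132
c = m² + n² = 484 + 9 = 493
Verify: 475² + 132² = 225625 + 17424 = 243049 = 493² ✓

(475, 132, 493)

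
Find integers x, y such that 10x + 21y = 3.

Step 1: Check solvability.
gcd(10, 21) = 1
Since 1 divides 3, solutions exist.

Step 2: Apply extended Euclidean algorithm to find gcd.
We find integers such that 10*x0 + 21*y0 = 1

Step 3: Scale the particular solution.
Multiply by 3/1 = 3:
x = -6, y = 3

Step 4: Verify.
10*(-6) + 21*(3) = 3 = 3 ✓

x = -6, y = 3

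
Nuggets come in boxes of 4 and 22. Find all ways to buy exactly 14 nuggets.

We need non-negative integers (x, y) with 4x + 22y = 14.
For each x in 0..3, check if 14 - 4x is a non-negative multiple of 22.
No x yields an integer y ≥ 0.

No solution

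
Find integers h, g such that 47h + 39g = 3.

Step 1: Check solvability.
gcd(47, 39) = 1
Since 1 divides 3, solutions exist.

Step 2: Apply extended Euclidean algorithm to find gcd.
We find integers such that 47*x0 + 39*y0 = 1

Step 3: Scale the particular solution.
Multiply by 3/1 = 3:
h = 15, g = -18

Step 4: Verify.
47*(15) + 39*(-18) = 3 = 3 ✓

h = 15, g = -18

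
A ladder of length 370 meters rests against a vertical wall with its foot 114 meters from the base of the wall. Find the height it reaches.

The ladder, wall, and ground form a right triangle with hypotenuse 370 and one leg 114.
By the Pythagorean theorem: h² = 370² - 114² = 136900 - 12996 = 123904
h = √123904 = 352 meters

352 meters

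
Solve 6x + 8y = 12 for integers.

Step 1: Check solvability.
gcd(6, 8) = 2
Since 2 divides 12, solutions exist.

Step 2: Apply extended Euclidean algorithm to find gcd.
We find integers such that 6*x0 + 8*y0 = 2

Step 3: Scale the particular solution.
Multiply by 12/2 = 6:
x = -6, y = 6

Step 4: Verify.
6*(-6) + 8*(6) = 12 = 12 ✓

x = -6, y = 6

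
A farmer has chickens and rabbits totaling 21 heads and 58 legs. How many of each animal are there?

Let c = chickens, r = rabbits.
Heads: c + r = 21
Legs: 2c + 4r = 58
From the first equation, c = 21 - r. Substitute:
2(21 - r) + 4r = 58
42 + 2r = 58
r = (58 - 42)/2 = 8
c = 21 - 8 = 13

Chickens: 13, Rabbits: 8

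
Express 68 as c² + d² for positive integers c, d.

We need to find integers c, d > 0 such that c² + d² = 68.
Trying c = 2: d² = 68 - 2² = 68 - 4 = 64
d = 8
Check: 2² + 8² = 4 + 64 = 68 ✓

68 = 2² + 8²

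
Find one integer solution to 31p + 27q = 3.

Step 1: Check solvability.
gcd(31, 27) = 1
Since 1 divides 3, solutions exist.

Step 2: Apply extended Euclidean algorithm to find gcd.
We find integers such that 31*x0 + 27*y0 = 1

Step 3: Scale the particular solution.
Multiply by 3/1 = 3:
p = 21, q = -24

Step 4: Verify.
31*(21) + 27*(-24) = 3 = 3 ✓

p = 21, q = -24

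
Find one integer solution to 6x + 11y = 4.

Step 1: Check solvability.
gcd(6, 11) = 1
Since 1 divides 4, solutions exist.

Step 2: Apply extended Euclidean algorithm to find gcd.
We find integers such that 6*x0 + 11*y0 = 1

Step 3: Scale the particular solution.
Multiply by 4/1 = 4:
x = 8, y = -4

Step 4: Verify.
6*(8) + 11*(-4) = 4 = 4 ✓

x = 8, y = -4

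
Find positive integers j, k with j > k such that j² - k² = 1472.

Factor: j² - k² = (j+k)(j-k) = 1472.
We need two factors of 1472 with the same parity.
Use j+k = 736 and j-k = 2 (product 736·2 = 1472).
Adding: 2j = 738, so j = 369.
Subtracting: 2k = 734, so k = 367.
Check: 369² - 367² = 136161 - 134689 = 1472 ✓

j = 369, k = 367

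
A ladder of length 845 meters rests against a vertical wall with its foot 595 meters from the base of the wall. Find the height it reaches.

The ladder, wall, and ground form a right triangle with hypotenuse 845 and one leg 595.
By the Pythagorean theorem: h² = 845² - 595² = 714025 - 354025 = 360000
h = √360000 = 600 meters

600 meters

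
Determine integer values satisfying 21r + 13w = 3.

Step 1: Check solvability.
gcd(21, 13) = 1
Since 1 divides 3, solutions exist.

Step 2: Apply extended Euclidean algorithm to find gcd.
We find integers such that 21*x0 + 13*y0 = 1

Step 3: Scale the particular solution.
Multiply by 3/1 = 3:
r = 15, w = -24

Step 4: Verify.
21*(15) + 13*(-24) = 3 = 3 ✓

r = 15, w = -24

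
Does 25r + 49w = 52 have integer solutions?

Step 1: Compute gcd(25, 49).
gcd(25, 49) = 1

Step 2: Check divisibility.
Does 1 divide 52? 52 = 1 x 52, so yes.

By the theorem on linear Diophantine equations, 25r + 49w = 52 has integer solutions if and only if gcd(25, 49) divides 52. Since 1 | 52, solutions exist.

Yes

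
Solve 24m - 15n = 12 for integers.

Step 1: Check solvability.
gcd(24, 15) = 3
Since 3 divides 12, solutions exist.

Step 2: Apply extended Euclidean algorithm to find gcd.
We find integers such that 24*x0 + 15*y0 = 3

Step 3: Scale the particular solution.
Multiply by 12/3 = 4:
m = 8, n = 12

Step 4: Verify.
24*(8) - 15*(12) = 12 = 12 ✓

m = 8, n = 12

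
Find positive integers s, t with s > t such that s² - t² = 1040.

Factor: s² - t² = (s+t)(s-t) = 1040.
We need two factors of 1040 with the same parity.
Use s+t = 520 and s-t = 2 (product 520·2 = 1040).
Adding: 2s = 522, so s = 261.
Subtracting: 2t = 518, so t = 259.
Check: 261² - 259² = 68121 - 67081 = 1040 ✓

s = 261, t = 259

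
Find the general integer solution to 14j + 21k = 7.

Step 1: Compute gcd(14, 21) = 7.
Since 7 divides 7, solutions exist.

Step 2: Find a particular solution using extended Euclidean algorithm.
We get j₀ = -1, k₀ = 1.
Check: 14*-1 + 21*1 = 7 = 7 ✓

Step 3: Write the general solution.
j = -1 + (21/7)t = -1 + 3t
k = 1 - (14/7)t = 1 - 2t
for any integer t.

j = -1 + 3t, k = 1 - 2t for integer t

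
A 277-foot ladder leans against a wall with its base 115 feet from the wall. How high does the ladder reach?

The ladder, wall, and ground form a right triangle with hypotenuse 277 and one leg 115.
By the Pythagorean theorem: h² = 277² - 115² = 76729 - 13225 = 63504
h = √63504 = 252 feet

252 feet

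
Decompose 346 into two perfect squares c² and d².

We need to find integers c, d > 0 such that c² + d² = 346.
Trying c = 11: d² = 346 - 11² = 346 - 121 = 225
d = 15
Check: 11² + 15² = 121 + 225 = 346 ✓

346 = 11² + 15²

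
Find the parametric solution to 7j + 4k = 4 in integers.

Step 1: Compute gcd(7, 4) = 1.
Since 1 divides 4, solutions exist.

Step 2: Find a particular solution using extended Euclidean algorithm.
We get j₀ = -4, k₀ = 8.
Check: 7*-4 + 4*8 = 4 = 4 ✓

Step 3: Write the general solution.
j = -4 + (4/1)t = -4 + 4t
k = 8 - (7/1)t = 8 - 7t
for any integer t.

j = -4 + 4t, k = 8 - 7t for integer t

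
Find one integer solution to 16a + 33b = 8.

Step 1: Check solvability.
gcd(16, 33) = 1
Since 1 divides 8, solutions exist.

Step 2: Apply extended Euclidean algorithm to find gcd.
We find integers such that 16*x0 + 33*y0 = 1

Step 3: Scale the particular solution.
Multiply by 8/1 = 8:
a = -16, b = 8

Step 4: Verify.
16*(-16) + 33*(8) = 8 = 8 ✓

a = -16, b = 8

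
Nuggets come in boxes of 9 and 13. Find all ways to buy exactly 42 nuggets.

We need non-negative integers (x, y) with 9x + 13y = 42.
For each x in 0..4, check if 42 - 9x is a non-negative multiple of 13.
No x yields an integer y ≥ 0.

No solution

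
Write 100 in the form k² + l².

We need to find integers k, l > 0 such that k² + l² = 100.
Trying k = 6: l² = 100 - 6² = 100 - 36 = 64
l = 8
Check: 6² + 8² = 36 + 64 = 100 ✓

100 = 6² + 8²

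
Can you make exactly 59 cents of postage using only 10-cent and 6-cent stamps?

We need non-negative x, y with 10x + 6y = 59.
gcd(10, 6) = 2, and 2 does not divide 59.
No integer solutions exist, so certainly no non-negative ones.

No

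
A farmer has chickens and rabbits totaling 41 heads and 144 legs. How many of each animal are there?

Let c = chickens, r = rabbits.
Heads: c + r = 41
Legs: 2c + 4r = 144
From the first equation, c = 41 - r. Substitute:
2(41 - r) + 4r = 144
82 + 2r = 144
r = (144 - 82)/2 = 31
c = 41 - 31 = 10

Chickens: 10, Rabbits: 31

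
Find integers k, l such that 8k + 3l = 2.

Step 1: Check solvability.
gcd(8, 3) = 1
Since 1 divides 2, solutions exist.

Step 2: Apply extended Euclidean algorithm to find gcd.
We find integers such that 8*x0 + 3*y0 = 1

Step 3: Scale the particular solution.
Multiply by 2/1 = 2:
k = -2, l = 6

Step 4: Verify.
8*(-2) + 3*(6) = 2 = 2 ✓

k = -2, l = 6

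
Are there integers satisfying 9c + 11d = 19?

Step 1: Compute gcd(9, 11).
gcd(9, 11) = 1

Step 2: Check divisibility.
Does 1 divide 19? 19 = 1 x 19, so yes.

By the theorem on linear Diophantine equations, 9c + 11d = 19 has integer solutions if and only if gcd(9, 11) divides 19. Since 1 | 19, solutions exist.

Yes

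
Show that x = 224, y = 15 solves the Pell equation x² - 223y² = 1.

Compute x² = 224² = 50176
Compute 223y² = 223·15² = 223·225 = 50175
x² - 223y² = 50176 - 50175 = 1
Since this equals 1, (224, 15) is a solution.

Yes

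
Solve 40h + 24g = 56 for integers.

Step 1: Check solvability.
gcd(40, 24) = 8
Since 8 divides 56, solutions exist.

Step 2: Apply extended Euclidean algorithm to find gcd.
We find integers such that 40*x0 + 24*y0 = 8

Step 3: Scale the particular solution.
Multiply by 56/8 = 7:
h = -7, g = 14

Step 4: Verify.
40*(-7) + 24*(14) = 56 = 56 ✓

h = -7, g = 14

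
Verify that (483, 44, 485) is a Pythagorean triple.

Compute a² + b²:
483² + 44² = 233289 + 1936 = 235225
Compute c²:
485² = 235225
Since 235225 = 235225, it is a Pythagorean triple.

Yes, it is a Pythagorean triple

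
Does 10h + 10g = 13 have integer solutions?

Step 1: Compute gcd(10, 10).
gcd(10, 10) = 10

Step 2: Check divisibility.
Does 10 divide 13? 13 = 10 x 1 + 3, so no.

By the theorem on linear Diophantine equations, 10h + 10g = 13 has integer solutions if and only if gcd(10, 10) divides 13. Since 10 does not divide 13, no solutions exist.

No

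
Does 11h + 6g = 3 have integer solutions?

Step 1: Compute gcd(11, 6).
gcd(11, 6) = 1

Step 2: Check divisibility.
Does 1 divide 3? 3 = 1 x 3, so yes.

By the theorem on linear Diophantine equations, 11h + 6g = 3 has integer solutions if and only if gcd(11, 6) divides 3. Since 1 | 3, solutions exist.

Yes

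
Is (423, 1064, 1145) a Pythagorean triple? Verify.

Compute a² + b² = 423² + 1064² = 178929 + 1132096 = 1311025
Compute c² = 1145² = 1311025
Since 1311025 = 1311025, confirmed.

Yes, it is a Pythagorean triple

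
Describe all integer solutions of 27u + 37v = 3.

Step 1: Compute gcd(27, 37) = 1.
Since 1 divides 3, solutions exist.

Step 2: Find a particular solution using extended Euclidean algorithm.
We get u₀ = 33, v₀ = -24.
Check: 27*33 + 37*-24 = 3 = 3 ✓

Step 3: Write the general solution.
u = 33 + (37/1)t = 33 + 37t
v = -24 - (27/1)t = -24 - 27t
for any integer t.

u = 33 + 37t, v = -24 - 27t for integer t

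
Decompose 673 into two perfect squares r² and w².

We need to find integers r, w > 0 such that r² + w² = 673.
Trying r = 12: w² = 673 - 12² = 673 - 144 = 529
w = 23
Check: 12² + 23² = 144 + 529 = 673 ✓

673 = 12² + 23²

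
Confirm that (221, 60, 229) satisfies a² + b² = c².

Compute a² + b² = 221² + 60² = 48841 + 3600 = 52441
Compute c² = 229² = 52441
Since 52441 = 52441, confirmed.

Yes, it is a Pythagorean triple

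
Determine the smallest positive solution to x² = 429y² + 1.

We seek the smallest positive integers (x, y) with x² - 429y² = 1, i.e., x² = 429y² + 1.
Try successive y values:
y = 1: x² = 429·1² + 1 = 430, not a perfect square
y = 2: x² = 429·2² + 1 = 1717, not a perfect square
y = 3: x² = 429·3² + 1 = 3862, not a perfect square
... continuing the search (or via continued fractions) ...
y = 73584: x² = 429·73584² + 1 = 2322865569025, x = 1524095 ✓

Verify: 1524095² - 429·73584² = 2322865569025 - 2322865569024 = 1 ✓

x = 1524095, y = 73584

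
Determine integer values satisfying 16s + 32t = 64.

Step 1: Check solvability.
gcd(16, 32) = 16
Since 16 divides 64, solutions exist.

Step 2: Apply extended Euclidean algorithm to find gcd.
We find integers such that 16*x0 + 32*y0 = 16

Step 3: Scale the particular solution.
Multiply by 64/16 = 4:
s = 4, t = 0

Step 4: Verify.
16*(4) + 32*(0) = 64 = 64 ✓

s = 4, t = 0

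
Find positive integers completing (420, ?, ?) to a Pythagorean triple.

We need the other leg and hypotenuse such that 420² + x² = c².
Take x = 1225, c = 1295: 420² + 1225² = 176400 + 1500625 = 1677025 = 1295² ✓
Triple: (1225, 420, 1295)

(1225, 420, 1295)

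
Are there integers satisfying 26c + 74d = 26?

Step 1: Compute gcd(26, 74).
gcd(26, 74) = 2

Step 2: Check divisibility.
Does 2 divide 26? 26 = 2 x 13, so yes.

By the theorem on linear Diophantine equations, 26c + 74d = 26 has integer solutions if and only if gcd(26, 74) divides 26. Since 2 | 26, solutions exist.

Yes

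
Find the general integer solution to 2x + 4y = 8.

Step 1: Compute gcd(2, 4) = 2.
Since 2 divides 8, solutions exist.

Step 2: Find a particular solution using extended Euclidean algorithm.
We get x₀ = 4, y₀ = 0.
Check: 2*4 + 4*0 = 8 = 8 ✓

Step 3: Write the general solution.
x = 4 + (4/2)t = 4 + 2t
y = 0 - (2/2)t = 0 - 1t
for any integer t.

x = 4 + 2t, y = 0 - 1t for integer t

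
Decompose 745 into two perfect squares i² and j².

We need to find integers i, j > 0 such that i² + j² = 745.
Trying i = 4: j² = 745 - 4² = 745 - 16 = 729
j = 27
Check: 4² + 27² = 16 + 729 = 745 ✓

745 = 4² + 27²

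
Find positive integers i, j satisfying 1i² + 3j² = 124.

Try small values of i and check whether (124 - 1i²)/3 is a perfect square.
i = 4: 1·4² = 16, so 3j² = 124 - 16 = 108, giving j² = 36, j = 6.
Check: 1·4² + 3·6² = 16 + 108 = 124 ✓

i = 4, j = 6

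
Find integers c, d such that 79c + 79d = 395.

Step 1: Check solvability.
gcd(79, 79) = 79
Since 79 divides 395, solutions exist.

Step 2: Apply extended Euclidean algorithm to find gcd.
We find integers such that 79*x0 + 79*y0 = 79

Step 3: Scale the particular solution.
Multiply by 395/79 = 5:
c = 0, d = 5

Step 4: Verify.
79*(0) + 79*(5) = 395 = 395 ✓

c = 0, d = 5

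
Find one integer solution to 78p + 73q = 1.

Step 1: Check solvability.
gcd(78, 73) = 1
Since 1 divides 1, solutions exist.

Step 2: Apply extended Euclidean algorithm to find gcd.
We find integers such that 78*x0 + 73*y0 = 1

Step 3: Scale the particular solution.
Multiply by 1/1 = 1:
p = -29, q = 31

Step 4: Verify.
78*(-29) + 73*(31) = 1 = 1 ✓

p = -29, q = 31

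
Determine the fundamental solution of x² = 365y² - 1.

We need x² = 365y² - 1. Try successive y:
y = 1: x² = 365·1² - 1 = 364, not a perfect square
y = 2: x² = 365·2² - 1 = 1459, not a perfect square
y = 3: x² = 365·3² - 1 = 3284, not a perfect square
...
y = 181: x² = 365·181² - 1 = 11957764 = 3458² ✓
Check: 3458² - 365·181² = 11957764 - 11957765 = -1 ✓

x = 3458, y = 181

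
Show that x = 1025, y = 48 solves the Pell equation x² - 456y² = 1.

Compute x² = 1025² = 1050625
Compute 456y² = 456·48² = 456·2304 = 1050624
x² - 456y² = 1050625 - 1050624 = 1
Since this equals 1, (1025, 48) is a solution.

Yes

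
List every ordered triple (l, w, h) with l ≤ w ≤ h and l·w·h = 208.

Iterate l from 1 to ⌊208^(1/3)⌋. For each l dividing 208, iterate w ≥ l with w dividing 208/l, and set h = 208/(l·w).
Triples found (9): (1×1×208), (1×2×104), (1×4×52), (1×8×26), (1×13×16), (2×2×52), (2×4×26), (2×8×13), (4×4×13)

(1×1×208), (1×2×104), (1×4×52), (1×8×26), (1×13×16), (2×2×52), (2×4×26), (2×8×13), (4×4×13)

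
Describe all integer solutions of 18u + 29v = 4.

Step 1: Compute gcd(18, 29) = 1.
Since 1 divides 4, solutions exist.

Step 2: Find a particular solution using extended Euclidean algorithm.
We get u₀ = -32, v₀ = 20.
Check: 18*-32 + 29*20 = 4 = 4 ✓

Step 3: Write the general solution.
u = -32 + (29/1)t = -32 + 29t
v = 20 - (18/1)t = 20 - 18t
for any integer t.

u = -32 + 29t, v = 20 - 18t for integer t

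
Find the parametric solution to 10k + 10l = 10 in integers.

Step 1: Compute gcd(10, 10) = 10.
Since 10 divides 10, solutions exist.

Step 2: Find a particular solution using extended Euclidean algorithm.
We get k₀ = 0, l₀ = 1.
Check: 10*0 + 10*1 = 10 = 10 ✓

Step 3: Write the general solution.
k = 0 + (10/10)t = 0 + 1t
l = 1 - (10/10)t = 1 - 1t
for any integer t.

k = 0 + 1t, l = 1 - 1t for integer t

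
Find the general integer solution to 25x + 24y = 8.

Step 1: Compute gcd(25, 24) = 1.
Since 1 divides 8, solutions exist.

Step 2: Find a particular solution using extended Euclidean algorithm.
We get x₀ = 8, y₀ = -8.
Check: 25*8 + 24*-8 = 8 = 8 ✓

Step 3: Write the general solution.
x = 8 + (24/1)t = 8 + 24t
y = -8 - (25/1)t = -8 - 25t
for any integer t.

x = 8 + 24t, y = -8 - 25t for integer t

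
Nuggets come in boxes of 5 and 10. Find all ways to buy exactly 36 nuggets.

We need non-negative integers (x, y) with 5x + 10y = 36.
For each x in 0..7, check if 36 - 5x is a non-negative multiple of 10.
No x yields an integer y ≥ 0.

No solution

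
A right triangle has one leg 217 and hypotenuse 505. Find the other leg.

b² = c² - a² = 255025 - 47089 = 207936
b = 456

456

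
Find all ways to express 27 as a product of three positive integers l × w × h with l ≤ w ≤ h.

Iterate l from 1 to ⌊27^(1/3)⌋. For each l dividing 27, iterate w ≥ l with w dividing 27/l, and set h = 27/(l·w).
Triples found (3): (1×1×27), (1×3×9), (3×3×3)

(1×1×27), (1×3×9), (3×3×3)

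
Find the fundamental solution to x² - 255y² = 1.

We seek the smallest positive integers (x, y) with x² - 255y² = 1, i.e., x² = 255y² + 1.
Try successive y values:
y = 1: x² = 255·1² + 1 = 256, x = 16 ✓

Verify: 16² - 255·1² = 256 - 255 = 1 ✓

x = 16, y = 1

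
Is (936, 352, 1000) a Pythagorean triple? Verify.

Compute a² + b² = 936² + 352² = 876096 + 123904 = 1000000
Compute c² = 1000² = 1000000
Since 1000000 = 1000000, confirmed.

Yes, it is a Pythagorean triple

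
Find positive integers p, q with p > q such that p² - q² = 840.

Factor: p² - q² = (p+q)(p-q) = 840.
We need two factors of 840 with the same parity.
Use p+q = 420 and p-q = 2 (product 420·2 = 840).
Adding: 2p = 422, so p = 211.
Subtracting: 2q = 418, so q = 209.
Check: 211² - 209² = 44521 - 43681 = 840 ✓

p = 211, q = 209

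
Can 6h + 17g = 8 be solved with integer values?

Step 1: Compute gcd(6, 17).
gcd(6, 17) = 1

Step 2: Check divisibility.
Does 1 divide 8? 8 = 1 x 8, so yes.

By the theorem on linear Diophantine equations, 6h + 17g = 8 has integer solutions if and only if gcd(6, 17) divides 8. Since 1 | 8, solutions exist.

Yes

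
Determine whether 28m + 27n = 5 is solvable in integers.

Step 1: Compute gcd(28, 27).
gcd(28, 27) = 1

Step 2: Check divisibility.
Does 1 divide 5? 5 = 1 x 5, so yes.

By the theorem on linear Diophantine equations, 28m + 27n = 5 has integer solutions if and only if gcd(28, 27) divides 5. Since 1 | 5, solutions exist.

Yes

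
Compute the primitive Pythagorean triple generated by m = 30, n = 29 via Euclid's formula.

a = m² - n² = 900 - 841 = 59
b = 2mn = 2·30·29 = 1740
c = m² + n² = 900 + 841 = 1741
Verify: 59² + 1740² = 3481 + 3027600 = 3031081 = 1741² ✓

(59, 1740, 1741)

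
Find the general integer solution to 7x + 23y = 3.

Step 1: Compute gcd(7, 23) = 1.
Since 1 divides 3, solutions exist.

Step 2: Find a particular solution using extended Euclidean algorithm.
We get x₀ = 30, y₀ = -9.
Check: 7*30 + 23*-9 = 3 = 3 ✓

Step 3: Write the general solution.
x = 30 + (23/1)t = 30 + 23t
y = -9 - (7/1)t = -9 - 7t
for any integer t.

x = 30 + 23t, y = -9 - 7t for integer t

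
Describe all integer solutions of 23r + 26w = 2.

Step 1: Compute gcd(23, 26) = 1.
Since 1 divides 2, solutions exist.

Step 2: Find a particular solution using extended Euclidean algorithm.
We get r₀ = -18, w₀ = 16.
Check: 23*-18 + 26*16 = 2 = 2 ✓

Step 3: Write the general solution.
r = -18 + (26/1)t = -18 + 26t
w = 16 - (23/1)t = 16 - 23t
for any integer t.

r = -18 + 26t, w = 16 - 23t for integer t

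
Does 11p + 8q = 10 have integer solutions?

Step 1: Compute gcd(11, 8).
gcd(11, 8) = 1

Step 2: Check divisibility.
Does 1 divide 10? 10 = 1 x 10, so yes.

By the theorem on linear Diophantine equations, 11p + 8q = 10 has integer solutions if and only if gcd(11, 8) divides 10. Since 1 | 10, solutions exist.

Yes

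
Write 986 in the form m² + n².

We need to find integers m, n > 0 such that m² + n² = 986.
Trying m = 5: n² = 986 - 5² = 986 - 25 = 961
n = 31
Check: 5² + 31² = 25 + 961 = 986 ✓

986 = 5² + 31²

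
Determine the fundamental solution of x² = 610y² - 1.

We need x² = 610y² - 1. Try successive y:
y = 1: x² = 610·1² - 1 = 609, not a perfect square
y = 2: x² = 610·2² - 1 = 2439, not a perfect square
y = 3: x² = 610·3² - 1 = 5489, not a perfect square
...
y = 2909: x² = 610·2909² - 1 = 5161991409 = 71847² ✓
Check: 71847² - 610·2909² = 5161991409 - 5161991410 = -1 ✓

x = 71847, y = 2909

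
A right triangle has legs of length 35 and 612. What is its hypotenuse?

c² = a² + b² = 35² + 612² = 1225 + 374544 = 375769
c = 613

613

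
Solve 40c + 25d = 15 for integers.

Step 1: Check solvability.
gcd(40, 25) = 5
Since 5 divides 15, solutions exist.

Step 2: Apply extended Euclidean algorithm to find gcd.
We find integers such that 40*x0 + 25*y0 = 5

Step 3: Scale the particular solution.
Multiply by 15/5 = 3:
c = 6, d = -9

Step 4: Verify.
40*(6) + 25*(-9) = 15 = 15 ✓

c = 6, d = -9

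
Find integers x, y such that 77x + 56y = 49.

Step 1: Check solvability.
gcd(77, 56) = 7
Since 7 divides 49, solutions exist.

Step 2: Apply extended Euclidean algorithm to find gcd.
We find integers such that 77*x0 + 56*y0 = 7

Step 3: Scale the particular solution.
Multiply by 49/7 = 7:
x = 21, y = -28

Step 4: Verify.
77*(21) + 56*(-28) = 49 = 49 ✓

x = 21, y = -28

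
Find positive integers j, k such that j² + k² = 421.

Search for j with 421 - j² a perfect square.
j = 14: 421 - 14² = 421 - 196 = 225 = 15² ✓
So j = 14, k = 15.

j = 14, k = 15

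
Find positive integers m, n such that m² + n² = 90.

Search for m with 90 - m² a perfect square.
m = 3: 90 - 3² = 90 - 9 = 81 = 9² ✓
So m = 3, n = 9.

m = 3, n = 9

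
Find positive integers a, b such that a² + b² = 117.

Search for a with 117 - a² a perfect square.
a = 6: 117 - 6² = 117 - 36 = 81 = 9² ✓
So a = 6, b = 9.

a = 6, b = 9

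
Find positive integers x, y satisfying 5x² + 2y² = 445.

Try small values of x and check whether (445 - 5x²)/2 is a perfect square.
x = 7: 5·7² = 245, so 2y² = 445 - 245 = 200, giving y² = 100, y = 10.
Check: 5·7² + 2·10² = 245 + 200 = 445 ✓

x = 7, y = 10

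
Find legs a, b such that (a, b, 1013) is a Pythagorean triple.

We need a² + b² = 1013² = 1026169.
Trying: 45² + 1012² = 2025 + 1024144 = 1026169 ✓

(45, 1012, 1013)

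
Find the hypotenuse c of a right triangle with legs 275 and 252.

c² = a² + b² = 275² + 252² = 75625 + 63504 = 139129
c = sqrt(139129) = 373

373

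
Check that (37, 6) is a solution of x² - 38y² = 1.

Compute x² = 37² = 1369
Compute 38y² = 38·6² = 38·36 = 1368
x² - 38y² = 1369 - 1368 = 1
Since this equals 1, (37, 6) is a solution.

Yes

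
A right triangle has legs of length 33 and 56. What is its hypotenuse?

c² = a² + b² = 33² + 56² = 1089 + 3136 = 4225
c = 65

65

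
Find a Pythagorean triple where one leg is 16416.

We need the other leg and hypotenuse such that 16416² + x² = c².
Take x = 888, c = 16440: 16416² + 888² = 269485056 + 788544 = 270273600 = 16440² ✓
Triple: (888, 16416, 16440)

(888, 16416, 16440)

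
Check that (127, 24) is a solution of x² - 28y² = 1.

Compute x² = 127² = 16129
Compute 28y² = 28·24² = 28·576 = 16128
x² - 28y² = 16129 - 16128 = 1
Since this equals 1, (127, 24) is a solution.

Yes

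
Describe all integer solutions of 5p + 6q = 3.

Step 1: Compute gcd(5, 6) = 1.
Since 1 divides 3, solutions exist.

Step 2: Find a particular solution using extended Euclidean algorithm.
We get p₀ = -3, q₀ = 3.
Check: 5*-3 + 6*3 = 3 = 3 ✓

Step 3: Write the general solution.
p = -3 + (6/1)t = -3 + 6t
q = 3 - (5/1)t = 3 - 5t
for any integer t.

p = -3 + 6t, q = 3 - 5t for integer t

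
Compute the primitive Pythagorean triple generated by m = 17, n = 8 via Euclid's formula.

a = m² - n² = 289 - 64 = 225
b = 2mn = 2·17·8 = 272
c = m² + n² = 289 + 64 = 353
Verify: 225² + 272² = 50625 + 73984 = 124609 = 353² ✓

(225, 272, 353)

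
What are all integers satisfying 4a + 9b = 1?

Step 1: Compute gcd(4, 9) = 1.
Since 1 divides 1, solutions exist.

Step 2: Find a particular solution using extended Euclidean algorithm.
We get a₀ = -2, b₀ = 1.
Check: 4*-2 + 9*1 = 1 = 1 ✓

Step 3: Write the general solution.
a = -2 + (9/1)t = -2 + 9t
b = 1 - (4/1)t = 1 - 4t
for any integer t.

a = -2 + 9t, b = 1 - 4t for integer t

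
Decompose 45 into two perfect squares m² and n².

We need to find integers m, n > 0 such that m² + n² = 45.
Trying m = 3: n² = 45 - 3² = 45 - 9 = 36
n = 6
Check: 3² + 6² = 9 + 36 = 45 ✓

45 = 3² + 6²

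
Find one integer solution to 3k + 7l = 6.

Step 1: Check solvability.
gcd(3, 7) = 1
Since 1 divides 6, solutions exist.

Step 2: Apply extended Euclidean algorithm to find gcd.
We find integers such that 3*x0 + 7*y0 = 1

Step 3: Scale the particular solution.
Multiply by 6/1 = 6:
k = -12, l = 6

Step 4: Verify.
3*(-12) + 7*(6) = 6 = 6 ✓

k = -12, l = 6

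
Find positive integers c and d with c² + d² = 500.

We need to find integers c, d > 0 such that c² + d² = 500.
Trying c = 4: d² = 500 - 4² = 500 - 16 = 484
d = 22
Check: 4² + 22² = 16 + 484 = 500 ✓

500 = 4² + 22²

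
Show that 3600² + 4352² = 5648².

Compute a² + b² = 3600² + 4352² = 12960000 + 18939904 = 31899904
Compute c² = 5648² = 31899904
Since 31899904 = 31899904, confirmed.

Yes, it is a Pythagorean triple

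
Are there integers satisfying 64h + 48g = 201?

Step 1: Compute gcd(64, 48).
gcd(64, 48) = 16

Step 2: Check divisibility.
Does 16 divide 201? 201 = 16 x 12 + 9, so no.

By the theorem on linear Diophantine equations, 64h + 48g = 201 has integer solutions if and only if gcd(64, 48) divides 201. Since 16 does not divide 201, no solutions exist.

No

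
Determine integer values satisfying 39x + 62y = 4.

Step 1: Check solvability.
gcd(39, 62) = 1
Since 1 divides 4, solutions exist.

Step 2: Apply extended Euclidean algorithm to find gcd.
We find integers such that 39*x0 + 62*y0 = 1

Step 3: Scale the particular solution.
Multiply by 4/1 = 4:
x = -108, y = 68

Step 4: Verify.
39*(-108) + 62*(68) = 4 = 4 ✓

x = -108, y = 68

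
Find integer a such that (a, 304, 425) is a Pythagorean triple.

a² = c² - b² = 425² - 304² = 180625 - 92416 = 88209
a = sqrt(88209) = 297

297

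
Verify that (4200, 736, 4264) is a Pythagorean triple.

Compute a² + b² = 4200² + 736² = 17640000 + 541696 = 18181696
Compute c² = 4264² = 18181696
Since 18181696 = 18181696, confirmed.

Yes, it is a Pythagorean triple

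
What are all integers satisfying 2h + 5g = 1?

Step 1: Compute gcd(2, 5) = 1.
Since 1 divides 1, solutions exist.

Step 2: Find a particular solution using extended Euclidean algorithm.
We get h₀ = -2, g₀ = 1.
Check: 2*-2 + 5*1 = 1 = 1 ✓

Step 3: Write the general solution.
h = -2 + (5/1)t = -2 + 5t
g = 1 - (2/1)t = 1 - 2t
for any integer t.

h = -2 + 5t, g = 1 - 2t for integer t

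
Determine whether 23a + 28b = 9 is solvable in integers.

Step 1: Compute gcd(23, 28).
gcd(23, 28) = 1

Step 2: Check divisibility.
Does 1 divide 9? 9 = 1 x 9, so yes.

By the theorem on linear Diophantine equations, 23a + 28b = 9 has integer solutions if and only if gcd(23, 28) divides 9. Since 1 | 9, solutions exist.

Yes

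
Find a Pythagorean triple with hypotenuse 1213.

We need a² + b² = 1213² = 1471369.
Trying: 245² + 1188² = 60025 + 1411344 = 1471369 ✓

(245, 1188, 1213)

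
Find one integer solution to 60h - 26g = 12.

Step 1: Check solvability.
gcd(60, 26) = 2
Since 2 divides 12, solutions exist.

Step 2: Apply extended Euclidean algorithm to find gcd.
We find integers such that 60*x0 + 26*y0 = 2

Step 3: Scale the particular solution.
Multiply by 12/2 = 6:
h = -18, g = -42

Step 4: Verify.
60*(-18) - 26*(-42) = 12 = 12 ✓

h = -18, g = -42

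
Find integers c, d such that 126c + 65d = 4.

Step 1: Check solvability.
gcd(126, 65) = 1
Since 1 divides 4, solutions exist.

Step 2: Apply extended Euclidean algorithm to find gcd.
We find integers such that 126*x0 + 65*y0 = 1

Step 3: Scale the particular solution.
Multiply by 4/1 = 4:
c = 64, d = -124

Step 4: Verify.
126*(64) + 65*(-124) = 4 = 4 ✓

c = 64, d = -124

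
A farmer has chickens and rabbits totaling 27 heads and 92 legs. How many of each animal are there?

Let c = chickens, r = rabbits.
Heads: c + r = 27
Legs: 2c + 4r = 92
From the first equation, c = 27 - r. Substitute:
2(27 - r) + 4r = 92
54 + 2r = 92
r = (92 - 54)/2 = 19
c = 27 - 19 = 8

Chickens: 8, Rabbits: 19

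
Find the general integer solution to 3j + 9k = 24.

Step 1: Compute gcd(3, 9) = 3.
Since 3 divides 24, solutions exist.

Step 2: Find a particular solution using extended Euclidean algorithm.
We get j₀ = 8, k₀ = 0.
Check: 3*8 + 9*0 = 24 = 24 ✓

Step 3: Write the general solution.
j = 8 + (9/3)t = 8 + 3t
k = 0 - (3/3)t = 0 - 1t
for any integer t.

j = 8 + 3t, k = 0 - 1t for integer t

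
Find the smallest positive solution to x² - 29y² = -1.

We need x² = 29y² - 1. Try successive y:
y = 1: x² = 29·1² - 1 = 28, not a perfect square
y = 2: x² = 29·2² - 1 = 115, not a perfect square
y = 3: x² = 29·3² - 1 = 260, not a perfect square
...
y = 13: x² = 29·13² - 1 = 4900 = 70² ✓
Check: 70² - 29·13² = 4900 - 4901 = -1 ✓

x = 70, y = 13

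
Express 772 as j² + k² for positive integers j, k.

We need to find integers j, k > 0 such that j² + k² = 772.
Trying j = 14: k² = 772 - 14² = 772 - 196 = 576
k = 24
Check: 14² + 24² = 196 + 576 = 772 ✓

772 = 14² + 24²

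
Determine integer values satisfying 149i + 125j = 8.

Step 1: Check solvability.
gcd(149, 125) = 1
Since 1 divides 8, solutions exist.

Step 2: Apply extended Euclidean algorithm to find gcd.
We find integers such that 149*x0 + 125*y0 = 1

Step 3: Scale the particular solution.
Multiply by 8/1 = 8:
i = -208, j = 248

Step 4: Verify.
149*(-208) + 125*(248) = 8 = 8 ✓

i = -208, j = 248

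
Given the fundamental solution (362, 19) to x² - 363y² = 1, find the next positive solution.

Solutions to x² - Dy² = 1 are generated by powers of (x₀ + y₀√D).
The next solution satisfies x₁ + y₁√363 = (x₀ + y₀√363)², giving:
x₁ = x₀² + 363y₀² = 362² + 363·19² = 131044 + 131043 = 262087
y₁ = 2x₀y₀ = 2·362·19 = 13756

Verify: 262087² - 363·13756² = 68689595569 - 68689595568 = 1 ✓

x = 262087, y = 13756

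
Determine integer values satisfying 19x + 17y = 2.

Step 1: Check solvability.
gcd(19, 17) = 1
Since 1 divides 2, solutions exist.

Step 2: Apply extended Euclidean algorithm to find gcd.
We find integers such that 19*x0 + 17*y0 = 1

Step 3: Scale the particular solution.
Multiply by 2/1 = 2:
x = -16, y = 18

Step 4: Verify.
19*(-16) + 17*(18) = 2 = 2 ✓

x = -16, y = 18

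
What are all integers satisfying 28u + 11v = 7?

Step 1: Compute gcd(28, 11) = 1.
Since 1 divides 7, solutions exist.

Step 2: Find a particular solution using extended Euclidean algorithm.
We get u₀ = 14, v₀ = -35.
Check: 28*14 + 11*-35 = 7 = 7 ✓

Step 3: Write the general solution.
u = 14 + (11/1)t = 14 + 11t
v = -35 - (28/1)t = -35 - 28t
for any integer t.

u = 14 + 11t, v = -35 - 28t for integer t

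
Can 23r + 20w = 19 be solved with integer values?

Step 1: Compute gcd(23, 20).
gcd(23, 20) = 1

Step 2: Check divisibility.
Does 1 divide 19? 19 = 1 x 19, so yes.

By the theorem on linear Diophantine equations, 23r + 20w = 19 has integer solutions if and only if gcd(23, 20) divides 19. Since 1 | 19, solutions exist.

Yes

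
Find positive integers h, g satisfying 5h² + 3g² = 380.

Try small values of h and check whether (380 - 5h²)/3 is a perfect square.
h = 4: 5·4² = 80, so 3g² = 380 - 80 = 300, giving g² = 100, g = 10.
Check: 5·4² + 3·10² = 80 + 300 = 380 ✓

h = 4, g = 10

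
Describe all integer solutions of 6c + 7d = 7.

Step 1: Compute gcd(6, 7) = 1.
Since 1 divides 7, solutions exist.

Step 2: Find a particular solution using extended Euclidean algorithm.
We get c₀ = -7, d₀ = 7.
Check: 6*-7 + 7*7 = 7 = 7 ✓

Step 3: Write the general solution.
c = -7 + (7/1)t = -7 + 7t
d = 7 - (6/1)t = 7 - 6t
for any integer t.

c = -7 + 7t, d = 7 - 6t for integer t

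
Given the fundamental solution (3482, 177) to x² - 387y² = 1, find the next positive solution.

Solutions to x² - Dy² = 1 are generated by powers of (x₀ + y₀√D).
The next solution satisfies x₁ + y₁√387 = (x₀ + y₀√387)², giving:
x₁ = x₀² + 387y₀² = 3482² + 387·177² = 12124324 + 12124323 = 24248647
y₁ = 2x₀y₀ = 2·3482·177 = 1232628

Verify: 24248647² - 387·1232628² = 587996881330609 - 587996881330608 = 1 ✓

x = 24248647, y = 1232628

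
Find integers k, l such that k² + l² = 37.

We need to find integers k, l > 0 such that k² + l² = 37.
Trying k = 1: l² = 37 - 1² = 37 - 1 = 36
l = 6
Check: 1² + 6² = 1 + 36 = 37 ✓

37 = 1² + 6²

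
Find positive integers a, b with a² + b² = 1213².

We need a² + b² = 1213² = 1471369.
Trying: 245² + 1188² = 60025 + 1411344 = 1471369 ✓

(245, 1188, 1213)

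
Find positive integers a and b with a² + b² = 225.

We need to find integers a, b > 0 such that a² + b² = 225.
Trying a = 9: b² = 225 - 9² = 225 - 81 = 144
b = 12
Check: 9² + 12² = 81 + 144 = 225 ✓

225 = 9² + 12²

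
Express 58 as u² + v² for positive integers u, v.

We need to find integers u, v > 0 such that u² + v² = 58.
Trying u = 3: v² = 58 - 3² = 58 - 9 = 49
v = 7
Check: 3² + 7² = 9 + 49 = 58 ✓

58 = 3² + 7²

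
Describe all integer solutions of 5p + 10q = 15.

Step 1: Compute gcd(5, 10) = 5.
Since 5 divides 15, solutions exist.

Step 2: Find a particular solution using extended Euclidean algorithm.
We get p₀ = 3, q₀ = 0.
Check: 5*3 + 10*0 = 15 = 15 ✓

Step 3: Write the general solution.
p = 3 + (10/5)t = 3 + 2t
q = 0 - (5/5)t = 0 - 1t
for any integer t.

p = 3 + 2t, q = 0 - 1t for integer t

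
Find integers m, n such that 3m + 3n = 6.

Step 1: Check solvability.
gcd(3, 3) = 3
Since 3 divides 6, solutions exist.

Step 2: Apply extended Euclidean algorithm to find gcd.
We find integers such that 3*x0 + 3*y0 = 3

Step 3: Scale the particular solution.
Multiply by 6/3 = 2:
m = 0, n = 2

Step 4: Verify.
3*(0) + 3*(2) = 6 = 6 ✓

m = 0, n = 2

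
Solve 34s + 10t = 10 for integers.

Step 1: Check solvability.
gcd(34, 10) = 2
Since 2 divides 10, solutions exist.

Step 2: Apply extended Euclidean algorithm to find gcd.
We find integers such that 34*x0 + 10*y0 = 2

Step 3: Scale the particular solution.
Multiply by 10/2 = 5:
s = -10, t = 35

Step 4: Verify.
34*(-10) + 10*(35) = 10 = 10 ✓

s = -10, t = 35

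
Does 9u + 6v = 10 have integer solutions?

Step 1: Compute gcd(9, 6).
gcd(9, 6) = 3

Step 2: Check divisibility.
Does 3 divide 10? 10 = 3 x 3 + 1, so no.

By the theorem on linear Diophantine equations, 9u + 6v = 10 has integer solutions if and only if gcd(9, 6) divides 10. Since 3 does not divide 10, no solutions exist.

No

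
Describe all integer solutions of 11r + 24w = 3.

Step 1: Compute gcd(11, 24) = 1.
Since 1 divides 3, solutions exist.

Step 2: Find a particular solution using extended Euclidean algorithm.
We get r₀ = 33, w₀ = -15.
Check: 11*33 + 24*-15 = 3 = 3 ✓

Step 3: Write the general solution.
r = 33 + (24/1)t = 33 + 24t
w = -15 - (11/1)t = -15 - 11t
for any integer t.

r = 33 + 24t, w = -15 - 11t for integer t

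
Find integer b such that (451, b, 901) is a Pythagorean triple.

b² = c² - a² = 901² - 451² = 811801 - 203401 = 608400
b = sqrt(608400) = 780

780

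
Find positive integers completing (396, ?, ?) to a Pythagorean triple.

We need the other leg and hypotenuse such that 396² + x² = c².
Take x = 255, c = 471: 396² + 255² = 156816 + 65025 = 221841 = 471² ✓
Triple: (255, 396, 471)

(255, 396, 471)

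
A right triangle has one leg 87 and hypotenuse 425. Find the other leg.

b² = c² - a² = 180625 - 7569 = 173056
b = 416

416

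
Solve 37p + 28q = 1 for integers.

Step 1: Check solvability.
gcd(37, 28) = 1
Since 1 divides 1, solutions exist.

Step 2: Apply extended Euclidean algorithm to find gcd.
We find integers such that 37*x0 + 28*y0 = 1

Step 3: Scale the particular solution.
Multiply by 1/1 = 1:
p = -3, q = 4

Step 4: Verify.
37*(-3) + 28*(4) = 1 = 1 ✓

p = -3, q = 4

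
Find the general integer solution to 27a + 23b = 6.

Step 1: Compute gcd(27, 23) = 1.
Since 1 divides 6, solutions exist.

Step 2: Find a particular solution using extended Euclidean algorithm.
We get a₀ = 36, b₀ = -42.
Check: 27*36 + 23*-42 = 6 = 6 ✓

Step 3: Write the general solution.
a = 36 + (23/1)t = 36 + 23t
b = -42 - (27/1)t = -42 - 27t
for any integer t.

a = 36 + 23t, b = -42 - 27t for integer t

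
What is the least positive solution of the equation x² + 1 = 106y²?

We need x² = 106y² - 1. Try successive y:
y = 1: x² = 106·1² - 1 = 105, not a perfect square
y = 2: x² = 106·2² - 1 = 423, not a perfect square
y = 3: x² = 106·3² - 1 = 953, not a perfect square
...
y = 389: x² = 106·389² - 1 = 16040025 = 4005² ✓
Check: 4005² - 106·389² = 16040025 - 16040026 = -1 ✓

x = 4005, y = 389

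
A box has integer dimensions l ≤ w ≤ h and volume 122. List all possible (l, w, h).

Iterate l from 1 to ⌊122^(1/3)⌋. For each l dividing 122, iterate w ≥ l with w dividing 122/l, and set h = 122/(l·w).
Triples found (2): (1×1×122), (1×2×61)

(1×1×122), (1×2×61)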